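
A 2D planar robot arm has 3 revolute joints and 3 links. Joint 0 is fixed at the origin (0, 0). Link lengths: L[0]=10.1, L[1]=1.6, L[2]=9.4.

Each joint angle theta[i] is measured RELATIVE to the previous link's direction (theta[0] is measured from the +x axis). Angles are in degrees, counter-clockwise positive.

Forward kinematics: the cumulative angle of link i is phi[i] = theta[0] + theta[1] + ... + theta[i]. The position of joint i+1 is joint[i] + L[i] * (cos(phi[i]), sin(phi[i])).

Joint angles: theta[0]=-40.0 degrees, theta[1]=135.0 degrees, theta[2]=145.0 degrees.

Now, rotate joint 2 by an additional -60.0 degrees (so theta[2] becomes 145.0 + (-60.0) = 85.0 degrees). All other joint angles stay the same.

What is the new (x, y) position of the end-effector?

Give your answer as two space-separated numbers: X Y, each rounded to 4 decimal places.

Answer: -1.8024 -4.8982

Derivation:
joint[0] = (0.0000, 0.0000)  (base)
link 0: phi[0] = -40 = -40 deg
  cos(-40 deg) = 0.7660, sin(-40 deg) = -0.6428
  joint[1] = (0.0000, 0.0000) + 10.1 * (0.7660, -0.6428) = (0.0000 + 7.7370, 0.0000 + -6.4922) = (7.7370, -6.4922)
link 1: phi[1] = -40 + 135 = 95 deg
  cos(95 deg) = -0.0872, sin(95 deg) = 0.9962
  joint[2] = (7.7370, -6.4922) + 1.6 * (-0.0872, 0.9962) = (7.7370 + -0.1394, -6.4922 + 1.5939) = (7.5976, -4.8982)
link 2: phi[2] = -40 + 135 + 85 = 180 deg
  cos(180 deg) = -1.0000, sin(180 deg) = 0.0000
  joint[3] = (7.5976, -4.8982) + 9.4 * (-1.0000, 0.0000) = (7.5976 + -9.4000, -4.8982 + 0.0000) = (-1.8024, -4.8982)
End effector: (-1.8024, -4.8982)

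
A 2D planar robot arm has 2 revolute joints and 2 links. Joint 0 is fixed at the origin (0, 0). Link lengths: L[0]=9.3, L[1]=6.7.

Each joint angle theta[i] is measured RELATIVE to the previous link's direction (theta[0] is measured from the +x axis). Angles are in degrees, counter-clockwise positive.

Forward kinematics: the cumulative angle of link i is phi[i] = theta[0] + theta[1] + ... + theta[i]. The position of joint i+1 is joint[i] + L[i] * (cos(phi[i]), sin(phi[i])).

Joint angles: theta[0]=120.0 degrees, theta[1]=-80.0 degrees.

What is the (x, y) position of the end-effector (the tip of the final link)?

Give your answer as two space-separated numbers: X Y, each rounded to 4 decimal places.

Answer: 0.4825 12.3607

Derivation:
joint[0] = (0.0000, 0.0000)  (base)
link 0: phi[0] = 120 = 120 deg
  cos(120 deg) = -0.5000, sin(120 deg) = 0.8660
  joint[1] = (0.0000, 0.0000) + 9.3 * (-0.5000, 0.8660) = (0.0000 + -4.6500, 0.0000 + 8.0540) = (-4.6500, 8.0540)
link 1: phi[1] = 120 + -80 = 40 deg
  cos(40 deg) = 0.7660, sin(40 deg) = 0.6428
  joint[2] = (-4.6500, 8.0540) + 6.7 * (0.7660, 0.6428) = (-4.6500 + 5.1325, 8.0540 + 4.3067) = (0.4825, 12.3607)
End effector: (0.4825, 12.3607)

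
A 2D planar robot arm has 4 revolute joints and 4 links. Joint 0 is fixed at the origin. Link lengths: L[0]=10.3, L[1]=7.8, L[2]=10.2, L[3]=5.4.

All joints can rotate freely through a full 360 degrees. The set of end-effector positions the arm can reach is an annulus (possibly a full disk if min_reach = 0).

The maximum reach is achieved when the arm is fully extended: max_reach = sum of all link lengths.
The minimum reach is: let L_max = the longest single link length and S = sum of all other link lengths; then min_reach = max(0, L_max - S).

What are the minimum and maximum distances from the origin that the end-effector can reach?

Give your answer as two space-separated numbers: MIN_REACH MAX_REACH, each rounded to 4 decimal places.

Answer: 0.0000 33.7000

Derivation:
Link lengths: [10.3, 7.8, 10.2, 5.4]
max_reach = 10.3 + 7.8 + 10.2 + 5.4 = 33.7
L_max = max([10.3, 7.8, 10.2, 5.4]) = 10.3
S (sum of others) = 33.7 - 10.3 = 23.4
min_reach = max(0, 10.3 - 23.4) = max(0, -13.1) = 0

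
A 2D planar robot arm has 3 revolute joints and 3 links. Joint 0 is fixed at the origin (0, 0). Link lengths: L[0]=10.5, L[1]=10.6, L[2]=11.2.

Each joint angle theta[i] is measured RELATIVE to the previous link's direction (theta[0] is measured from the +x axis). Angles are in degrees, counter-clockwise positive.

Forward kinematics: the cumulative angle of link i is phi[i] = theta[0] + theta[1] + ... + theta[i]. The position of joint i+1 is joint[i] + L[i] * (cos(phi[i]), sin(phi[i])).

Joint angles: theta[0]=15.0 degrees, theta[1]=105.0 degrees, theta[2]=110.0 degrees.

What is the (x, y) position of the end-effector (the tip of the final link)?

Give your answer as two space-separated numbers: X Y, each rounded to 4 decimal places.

Answer: -2.3570 3.3178

Derivation:
joint[0] = (0.0000, 0.0000)  (base)
link 0: phi[0] = 15 = 15 deg
  cos(15 deg) = 0.9659, sin(15 deg) = 0.2588
  joint[1] = (0.0000, 0.0000) + 10.5 * (0.9659, 0.2588) = (0.0000 + 10.1422, 0.0000 + 2.7176) = (10.1422, 2.7176)
link 1: phi[1] = 15 + 105 = 120 deg
  cos(120 deg) = -0.5000, sin(120 deg) = 0.8660
  joint[2] = (10.1422, 2.7176) + 10.6 * (-0.5000, 0.8660) = (10.1422 + -5.3000, 2.7176 + 9.1799) = (4.8422, 11.8975)
link 2: phi[2] = 15 + 105 + 110 = 230 deg
  cos(230 deg) = -0.6428, sin(230 deg) = -0.7660
  joint[3] = (4.8422, 11.8975) + 11.2 * (-0.6428, -0.7660) = (4.8422 + -7.1992, 11.8975 + -8.5797) = (-2.3570, 3.3178)
End effector: (-2.3570, 3.3178)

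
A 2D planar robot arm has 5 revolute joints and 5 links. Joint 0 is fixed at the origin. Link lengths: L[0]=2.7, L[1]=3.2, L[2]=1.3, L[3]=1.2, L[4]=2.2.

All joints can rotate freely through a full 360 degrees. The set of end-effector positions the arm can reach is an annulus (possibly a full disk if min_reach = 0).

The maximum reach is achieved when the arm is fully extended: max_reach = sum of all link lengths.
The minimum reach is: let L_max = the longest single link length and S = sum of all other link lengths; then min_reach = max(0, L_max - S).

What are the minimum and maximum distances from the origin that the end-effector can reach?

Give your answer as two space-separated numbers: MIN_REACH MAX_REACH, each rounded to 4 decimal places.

Answer: 0.0000 10.6000

Derivation:
Link lengths: [2.7, 3.2, 1.3, 1.2, 2.2]
max_reach = 2.7 + 3.2 + 1.3 + 1.2 + 2.2 = 10.6
L_max = max([2.7, 3.2, 1.3, 1.2, 2.2]) = 3.2
S (sum of others) = 10.6 - 3.2 = 7.4
min_reach = max(0, 3.2 - 7.4) = max(0, -4.2) = 0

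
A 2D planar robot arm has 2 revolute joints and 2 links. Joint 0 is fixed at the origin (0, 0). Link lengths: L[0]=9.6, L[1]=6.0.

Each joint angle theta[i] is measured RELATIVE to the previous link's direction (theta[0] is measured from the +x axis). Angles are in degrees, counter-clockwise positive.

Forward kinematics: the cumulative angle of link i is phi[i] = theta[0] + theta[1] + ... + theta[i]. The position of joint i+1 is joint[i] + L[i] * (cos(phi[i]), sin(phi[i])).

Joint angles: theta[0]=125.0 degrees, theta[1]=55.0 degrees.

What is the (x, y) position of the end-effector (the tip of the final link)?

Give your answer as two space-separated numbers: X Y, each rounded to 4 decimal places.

Answer: -11.5063 7.8639

Derivation:
joint[0] = (0.0000, 0.0000)  (base)
link 0: phi[0] = 125 = 125 deg
  cos(125 deg) = -0.5736, sin(125 deg) = 0.8192
  joint[1] = (0.0000, 0.0000) + 9.6 * (-0.5736, 0.8192) = (0.0000 + -5.5063, 0.0000 + 7.8639) = (-5.5063, 7.8639)
link 1: phi[1] = 125 + 55 = 180 deg
  cos(180 deg) = -1.0000, sin(180 deg) = 0.0000
  joint[2] = (-5.5063, 7.8639) + 6 * (-1.0000, 0.0000) = (-5.5063 + -6.0000, 7.8639 + 0.0000) = (-11.5063, 7.8639)
End effector: (-11.5063, 7.8639)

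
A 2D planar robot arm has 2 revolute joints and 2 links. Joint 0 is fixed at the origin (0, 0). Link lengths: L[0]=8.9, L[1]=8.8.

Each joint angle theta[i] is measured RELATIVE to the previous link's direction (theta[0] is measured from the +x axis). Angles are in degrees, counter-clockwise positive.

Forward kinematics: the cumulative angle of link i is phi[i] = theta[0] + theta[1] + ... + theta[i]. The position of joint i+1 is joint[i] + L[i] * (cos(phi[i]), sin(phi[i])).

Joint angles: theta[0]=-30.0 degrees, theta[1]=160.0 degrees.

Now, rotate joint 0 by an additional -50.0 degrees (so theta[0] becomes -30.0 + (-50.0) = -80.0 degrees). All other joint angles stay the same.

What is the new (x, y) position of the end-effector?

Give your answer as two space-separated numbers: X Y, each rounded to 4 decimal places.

joint[0] = (0.0000, 0.0000)  (base)
link 0: phi[0] = -80 = -80 deg
  cos(-80 deg) = 0.1736, sin(-80 deg) = -0.9848
  joint[1] = (0.0000, 0.0000) + 8.9 * (0.1736, -0.9848) = (0.0000 + 1.5455, 0.0000 + -8.7648) = (1.5455, -8.7648)
link 1: phi[1] = -80 + 160 = 80 deg
  cos(80 deg) = 0.1736, sin(80 deg) = 0.9848
  joint[2] = (1.5455, -8.7648) + 8.8 * (0.1736, 0.9848) = (1.5455 + 1.5281, -8.7648 + 8.6663) = (3.0736, -0.0985)
End effector: (3.0736, -0.0985)

Answer: 3.0736 -0.0985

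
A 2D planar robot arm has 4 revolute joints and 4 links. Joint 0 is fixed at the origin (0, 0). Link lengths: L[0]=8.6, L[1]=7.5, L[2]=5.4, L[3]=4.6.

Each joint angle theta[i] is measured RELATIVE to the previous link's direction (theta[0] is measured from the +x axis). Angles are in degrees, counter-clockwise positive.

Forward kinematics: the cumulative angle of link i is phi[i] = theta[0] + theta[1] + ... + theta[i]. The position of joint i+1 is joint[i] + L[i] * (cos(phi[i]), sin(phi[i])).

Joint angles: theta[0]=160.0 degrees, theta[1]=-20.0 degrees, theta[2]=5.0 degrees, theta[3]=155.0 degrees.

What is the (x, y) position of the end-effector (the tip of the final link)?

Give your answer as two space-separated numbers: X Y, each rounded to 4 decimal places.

Answer: -15.9501 6.8759

Derivation:
joint[0] = (0.0000, 0.0000)  (base)
link 0: phi[0] = 160 = 160 deg
  cos(160 deg) = -0.9397, sin(160 deg) = 0.3420
  joint[1] = (0.0000, 0.0000) + 8.6 * (-0.9397, 0.3420) = (0.0000 + -8.0814, 0.0000 + 2.9414) = (-8.0814, 2.9414)
link 1: phi[1] = 160 + -20 = 140 deg
  cos(140 deg) = -0.7660, sin(140 deg) = 0.6428
  joint[2] = (-8.0814, 2.9414) + 7.5 * (-0.7660, 0.6428) = (-8.0814 + -5.7453, 2.9414 + 4.8209) = (-13.8267, 7.7623)
link 2: phi[2] = 160 + -20 + 5 = 145 deg
  cos(145 deg) = -0.8192, sin(145 deg) = 0.5736
  joint[3] = (-13.8267, 7.7623) + 5.4 * (-0.8192, 0.5736) = (-13.8267 + -4.4234, 7.7623 + 3.0973) = (-18.2501, 10.8596)
link 3: phi[3] = 160 + -20 + 5 + 155 = 300 deg
  cos(300 deg) = 0.5000, sin(300 deg) = -0.8660
  joint[4] = (-18.2501, 10.8596) + 4.6 * (0.5000, -0.8660) = (-18.2501 + 2.3000, 10.8596 + -3.9837) = (-15.9501, 6.8759)
End effector: (-15.9501, 6.8759)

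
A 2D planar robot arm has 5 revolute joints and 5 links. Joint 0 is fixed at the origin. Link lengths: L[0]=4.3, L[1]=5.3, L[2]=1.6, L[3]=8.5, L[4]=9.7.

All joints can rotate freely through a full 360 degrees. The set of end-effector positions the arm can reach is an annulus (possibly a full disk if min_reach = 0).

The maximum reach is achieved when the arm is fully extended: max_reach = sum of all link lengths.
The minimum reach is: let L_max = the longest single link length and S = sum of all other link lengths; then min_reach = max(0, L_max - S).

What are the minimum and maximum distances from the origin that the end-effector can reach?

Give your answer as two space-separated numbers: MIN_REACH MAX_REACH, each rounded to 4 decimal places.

Answer: 0.0000 29.4000

Derivation:
Link lengths: [4.3, 5.3, 1.6, 8.5, 9.7]
max_reach = 4.3 + 5.3 + 1.6 + 8.5 + 9.7 = 29.4
L_max = max([4.3, 5.3, 1.6, 8.5, 9.7]) = 9.7
S (sum of others) = 29.4 - 9.7 = 19.7
min_reach = max(0, 9.7 - 19.7) = max(0, -10) = 0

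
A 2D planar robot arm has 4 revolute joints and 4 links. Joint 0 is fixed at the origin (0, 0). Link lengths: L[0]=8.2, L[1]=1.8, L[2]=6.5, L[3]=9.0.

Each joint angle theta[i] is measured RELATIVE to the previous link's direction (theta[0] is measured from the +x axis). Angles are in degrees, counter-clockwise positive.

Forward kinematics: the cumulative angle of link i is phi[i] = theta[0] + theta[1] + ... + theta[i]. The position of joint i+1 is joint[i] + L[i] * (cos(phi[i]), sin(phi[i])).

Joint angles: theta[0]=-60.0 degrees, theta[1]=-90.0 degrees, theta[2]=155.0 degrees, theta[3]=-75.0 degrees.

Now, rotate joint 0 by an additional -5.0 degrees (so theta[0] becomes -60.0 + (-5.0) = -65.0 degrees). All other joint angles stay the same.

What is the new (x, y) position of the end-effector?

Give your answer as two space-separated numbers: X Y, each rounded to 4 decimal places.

joint[0] = (0.0000, 0.0000)  (base)
link 0: phi[0] = -65 = -65 deg
  cos(-65 deg) = 0.4226, sin(-65 deg) = -0.9063
  joint[1] = (0.0000, 0.0000) + 8.2 * (0.4226, -0.9063) = (0.0000 + 3.4655, 0.0000 + -7.4317) = (3.4655, -7.4317)
link 1: phi[1] = -65 + -90 = -155 deg
  cos(-155 deg) = -0.9063, sin(-155 deg) = -0.4226
  joint[2] = (3.4655, -7.4317) + 1.8 * (-0.9063, -0.4226) = (3.4655 + -1.6314, -7.4317 + -0.7607) = (1.8341, -8.1924)
link 2: phi[2] = -65 + -90 + 155 = 0 deg
  cos(0 deg) = 1.0000, sin(0 deg) = 0.0000
  joint[3] = (1.8341, -8.1924) + 6.5 * (1.0000, 0.0000) = (1.8341 + 6.5000, -8.1924 + 0.0000) = (8.3341, -8.1924)
link 3: phi[3] = -65 + -90 + 155 + -75 = -75 deg
  cos(-75 deg) = 0.2588, sin(-75 deg) = -0.9659
  joint[4] = (8.3341, -8.1924) + 9 * (0.2588, -0.9659) = (8.3341 + 2.3294, -8.1924 + -8.6933) = (10.6635, -16.8858)
End effector: (10.6635, -16.8858)

Answer: 10.6635 -16.8858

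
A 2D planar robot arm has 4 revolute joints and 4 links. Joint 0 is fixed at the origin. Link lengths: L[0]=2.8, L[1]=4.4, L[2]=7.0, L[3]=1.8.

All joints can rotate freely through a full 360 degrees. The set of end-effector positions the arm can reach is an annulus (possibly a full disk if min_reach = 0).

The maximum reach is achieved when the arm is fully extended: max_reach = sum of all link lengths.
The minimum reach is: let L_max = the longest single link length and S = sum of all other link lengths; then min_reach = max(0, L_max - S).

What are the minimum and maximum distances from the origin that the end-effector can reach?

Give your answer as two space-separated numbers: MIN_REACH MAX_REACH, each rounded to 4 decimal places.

Link lengths: [2.8, 4.4, 7.0, 1.8]
max_reach = 2.8 + 4.4 + 7 + 1.8 = 16
L_max = max([2.8, 4.4, 7.0, 1.8]) = 7
S (sum of others) = 16 - 7 = 9
min_reach = max(0, 7 - 9) = max(0, -2) = 0

Answer: 0.0000 16.0000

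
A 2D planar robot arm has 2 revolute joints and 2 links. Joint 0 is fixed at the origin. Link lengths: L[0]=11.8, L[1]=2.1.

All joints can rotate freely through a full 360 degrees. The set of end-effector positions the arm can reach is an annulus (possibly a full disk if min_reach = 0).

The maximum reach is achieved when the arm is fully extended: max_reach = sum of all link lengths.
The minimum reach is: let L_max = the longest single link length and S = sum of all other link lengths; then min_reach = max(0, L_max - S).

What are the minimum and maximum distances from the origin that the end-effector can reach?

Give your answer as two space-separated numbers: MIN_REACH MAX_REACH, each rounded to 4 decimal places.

Link lengths: [11.8, 2.1]
max_reach = 11.8 + 2.1 = 13.9
L_max = max([11.8, 2.1]) = 11.8
S (sum of others) = 13.9 - 11.8 = 2.1
min_reach = max(0, 11.8 - 2.1) = max(0, 9.7) = 9.7

Answer: 9.7000 13.9000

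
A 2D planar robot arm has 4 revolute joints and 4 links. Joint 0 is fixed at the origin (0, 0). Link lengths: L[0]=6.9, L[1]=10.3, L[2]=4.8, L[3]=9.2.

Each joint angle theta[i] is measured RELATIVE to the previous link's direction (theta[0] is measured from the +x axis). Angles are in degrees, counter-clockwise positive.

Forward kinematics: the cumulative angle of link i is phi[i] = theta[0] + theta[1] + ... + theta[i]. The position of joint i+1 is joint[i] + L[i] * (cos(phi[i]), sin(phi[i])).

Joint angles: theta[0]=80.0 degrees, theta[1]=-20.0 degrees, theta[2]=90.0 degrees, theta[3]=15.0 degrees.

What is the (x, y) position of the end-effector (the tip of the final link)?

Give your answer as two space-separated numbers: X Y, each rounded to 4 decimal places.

joint[0] = (0.0000, 0.0000)  (base)
link 0: phi[0] = 80 = 80 deg
  cos(80 deg) = 0.1736, sin(80 deg) = 0.9848
  joint[1] = (0.0000, 0.0000) + 6.9 * (0.1736, 0.9848) = (0.0000 + 1.1982, 0.0000 + 6.7952) = (1.1982, 6.7952)
link 1: phi[1] = 80 + -20 = 60 deg
  cos(60 deg) = 0.5000, sin(60 deg) = 0.8660
  joint[2] = (1.1982, 6.7952) + 10.3 * (0.5000, 0.8660) = (1.1982 + 5.1500, 6.7952 + 8.9201) = (6.3482, 15.7152)
link 2: phi[2] = 80 + -20 + 90 = 150 deg
  cos(150 deg) = -0.8660, sin(150 deg) = 0.5000
  joint[3] = (6.3482, 15.7152) + 4.8 * (-0.8660, 0.5000) = (6.3482 + -4.1569, 15.7152 + 2.4000) = (2.1913, 18.1152)
link 3: phi[3] = 80 + -20 + 90 + 15 = 165 deg
  cos(165 deg) = -0.9659, sin(165 deg) = 0.2588
  joint[4] = (2.1913, 18.1152) + 9.2 * (-0.9659, 0.2588) = (2.1913 + -8.8865, 18.1152 + 2.3811) = (-6.6953, 20.4964)
End effector: (-6.6953, 20.4964)

Answer: -6.6953 20.4964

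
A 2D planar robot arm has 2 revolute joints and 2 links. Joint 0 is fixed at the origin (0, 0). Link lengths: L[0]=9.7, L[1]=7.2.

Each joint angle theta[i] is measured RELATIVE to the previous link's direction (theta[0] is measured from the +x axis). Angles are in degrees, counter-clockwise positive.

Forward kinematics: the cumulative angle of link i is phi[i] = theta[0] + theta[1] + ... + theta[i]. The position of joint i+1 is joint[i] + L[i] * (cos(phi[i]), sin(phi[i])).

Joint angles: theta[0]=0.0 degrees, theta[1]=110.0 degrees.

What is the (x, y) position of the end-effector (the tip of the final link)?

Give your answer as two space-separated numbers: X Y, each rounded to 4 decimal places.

joint[0] = (0.0000, 0.0000)  (base)
link 0: phi[0] = 0 = 0 deg
  cos(0 deg) = 1.0000, sin(0 deg) = 0.0000
  joint[1] = (0.0000, 0.0000) + 9.7 * (1.0000, 0.0000) = (0.0000 + 9.7000, 0.0000 + 0.0000) = (9.7000, 0.0000)
link 1: phi[1] = 0 + 110 = 110 deg
  cos(110 deg) = -0.3420, sin(110 deg) = 0.9397
  joint[2] = (9.7000, 0.0000) + 7.2 * (-0.3420, 0.9397) = (9.7000 + -2.4625, 0.0000 + 6.7658) = (7.2375, 6.7658)
End effector: (7.2375, 6.7658)

Answer: 7.2375 6.7658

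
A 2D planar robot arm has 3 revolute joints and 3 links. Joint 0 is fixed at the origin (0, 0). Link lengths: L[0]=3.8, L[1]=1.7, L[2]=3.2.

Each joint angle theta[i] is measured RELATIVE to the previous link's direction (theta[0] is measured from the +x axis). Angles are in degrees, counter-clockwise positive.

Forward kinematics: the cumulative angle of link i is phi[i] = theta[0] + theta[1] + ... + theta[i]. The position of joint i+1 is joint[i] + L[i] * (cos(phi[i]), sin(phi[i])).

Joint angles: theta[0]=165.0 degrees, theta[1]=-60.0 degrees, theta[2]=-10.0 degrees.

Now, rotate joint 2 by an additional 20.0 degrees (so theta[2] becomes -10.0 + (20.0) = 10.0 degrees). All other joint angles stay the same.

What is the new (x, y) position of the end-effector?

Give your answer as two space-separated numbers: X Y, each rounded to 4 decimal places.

Answer: -5.4629 5.5258

Derivation:
joint[0] = (0.0000, 0.0000)  (base)
link 0: phi[0] = 165 = 165 deg
  cos(165 deg) = -0.9659, sin(165 deg) = 0.2588
  joint[1] = (0.0000, 0.0000) + 3.8 * (-0.9659, 0.2588) = (0.0000 + -3.6705, 0.0000 + 0.9835) = (-3.6705, 0.9835)
link 1: phi[1] = 165 + -60 = 105 deg
  cos(105 deg) = -0.2588, sin(105 deg) = 0.9659
  joint[2] = (-3.6705, 0.9835) + 1.7 * (-0.2588, 0.9659) = (-3.6705 + -0.4400, 0.9835 + 1.6421) = (-4.1105, 2.6256)
link 2: phi[2] = 165 + -60 + 10 = 115 deg
  cos(115 deg) = -0.4226, sin(115 deg) = 0.9063
  joint[3] = (-4.1105, 2.6256) + 3.2 * (-0.4226, 0.9063) = (-4.1105 + -1.3524, 2.6256 + 2.9002) = (-5.4629, 5.5258)
End effector: (-5.4629, 5.5258)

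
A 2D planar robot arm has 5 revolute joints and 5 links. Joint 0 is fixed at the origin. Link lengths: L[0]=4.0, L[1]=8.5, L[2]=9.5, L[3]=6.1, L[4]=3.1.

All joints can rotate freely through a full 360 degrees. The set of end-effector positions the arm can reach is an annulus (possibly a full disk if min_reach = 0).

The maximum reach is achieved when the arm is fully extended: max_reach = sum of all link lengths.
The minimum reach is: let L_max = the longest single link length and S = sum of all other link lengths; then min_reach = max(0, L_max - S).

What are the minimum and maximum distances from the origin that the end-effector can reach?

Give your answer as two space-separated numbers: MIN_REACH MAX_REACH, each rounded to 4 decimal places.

Answer: 0.0000 31.2000

Derivation:
Link lengths: [4.0, 8.5, 9.5, 6.1, 3.1]
max_reach = 4 + 8.5 + 9.5 + 6.1 + 3.1 = 31.2
L_max = max([4.0, 8.5, 9.5, 6.1, 3.1]) = 9.5
S (sum of others) = 31.2 - 9.5 = 21.7
min_reach = max(0, 9.5 - 21.7) = max(0, -12.2) = 0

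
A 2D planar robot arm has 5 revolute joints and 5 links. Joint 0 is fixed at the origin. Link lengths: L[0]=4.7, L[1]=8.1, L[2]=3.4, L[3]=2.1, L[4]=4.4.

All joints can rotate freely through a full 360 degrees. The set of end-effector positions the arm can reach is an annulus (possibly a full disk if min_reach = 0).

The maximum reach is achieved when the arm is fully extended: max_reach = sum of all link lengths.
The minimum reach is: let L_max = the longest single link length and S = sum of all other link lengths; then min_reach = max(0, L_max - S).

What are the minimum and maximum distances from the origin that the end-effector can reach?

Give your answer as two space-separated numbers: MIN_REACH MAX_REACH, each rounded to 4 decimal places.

Answer: 0.0000 22.7000

Derivation:
Link lengths: [4.7, 8.1, 3.4, 2.1, 4.4]
max_reach = 4.7 + 8.1 + 3.4 + 2.1 + 4.4 = 22.7
L_max = max([4.7, 8.1, 3.4, 2.1, 4.4]) = 8.1
S (sum of others) = 22.7 - 8.1 = 14.6
min_reach = max(0, 8.1 - 14.6) = max(0, -6.5) = 0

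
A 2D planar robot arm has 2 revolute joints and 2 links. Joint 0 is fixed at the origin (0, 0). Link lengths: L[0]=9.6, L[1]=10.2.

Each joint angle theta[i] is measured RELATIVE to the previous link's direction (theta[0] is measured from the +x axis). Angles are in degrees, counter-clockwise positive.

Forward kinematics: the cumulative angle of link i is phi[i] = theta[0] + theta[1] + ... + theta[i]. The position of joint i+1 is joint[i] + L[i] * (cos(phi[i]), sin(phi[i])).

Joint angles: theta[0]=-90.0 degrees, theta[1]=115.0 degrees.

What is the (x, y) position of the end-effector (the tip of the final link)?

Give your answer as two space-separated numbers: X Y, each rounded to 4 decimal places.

joint[0] = (0.0000, 0.0000)  (base)
link 0: phi[0] = -90 = -90 deg
  cos(-90 deg) = 0.0000, sin(-90 deg) = -1.0000
  joint[1] = (0.0000, 0.0000) + 9.6 * (0.0000, -1.0000) = (0.0000 + 0.0000, 0.0000 + -9.6000) = (0.0000, -9.6000)
link 1: phi[1] = -90 + 115 = 25 deg
  cos(25 deg) = 0.9063, sin(25 deg) = 0.4226
  joint[2] = (0.0000, -9.6000) + 10.2 * (0.9063, 0.4226) = (0.0000 + 9.2443, -9.6000 + 4.3107) = (9.2443, -5.2893)
End effector: (9.2443, -5.2893)

Answer: 9.2443 -5.2893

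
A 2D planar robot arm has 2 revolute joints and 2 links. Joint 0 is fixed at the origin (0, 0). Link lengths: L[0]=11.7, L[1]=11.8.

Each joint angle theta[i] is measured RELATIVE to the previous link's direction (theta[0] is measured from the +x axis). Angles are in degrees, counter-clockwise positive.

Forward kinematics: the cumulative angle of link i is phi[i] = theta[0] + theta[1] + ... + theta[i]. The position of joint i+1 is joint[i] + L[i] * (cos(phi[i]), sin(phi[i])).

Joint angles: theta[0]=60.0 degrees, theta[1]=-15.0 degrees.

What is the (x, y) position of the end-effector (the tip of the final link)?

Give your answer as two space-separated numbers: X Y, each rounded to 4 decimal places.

joint[0] = (0.0000, 0.0000)  (base)
link 0: phi[0] = 60 = 60 deg
  cos(60 deg) = 0.5000, sin(60 deg) = 0.8660
  joint[1] = (0.0000, 0.0000) + 11.7 * (0.5000, 0.8660) = (0.0000 + 5.8500, 0.0000 + 10.1325) = (5.8500, 10.1325)
link 1: phi[1] = 60 + -15 = 45 deg
  cos(45 deg) = 0.7071, sin(45 deg) = 0.7071
  joint[2] = (5.8500, 10.1325) + 11.8 * (0.7071, 0.7071) = (5.8500 + 8.3439, 10.1325 + 8.3439) = (14.1939, 18.4764)
End effector: (14.1939, 18.4764)

Answer: 14.1939 18.4764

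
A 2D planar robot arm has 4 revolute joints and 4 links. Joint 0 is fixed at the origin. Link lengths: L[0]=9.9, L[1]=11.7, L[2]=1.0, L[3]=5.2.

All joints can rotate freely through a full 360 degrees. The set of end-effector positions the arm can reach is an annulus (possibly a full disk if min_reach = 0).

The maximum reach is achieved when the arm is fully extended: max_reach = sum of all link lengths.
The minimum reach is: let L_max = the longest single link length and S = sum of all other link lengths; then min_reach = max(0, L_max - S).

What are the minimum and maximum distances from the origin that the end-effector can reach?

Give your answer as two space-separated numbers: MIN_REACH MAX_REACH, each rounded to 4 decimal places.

Link lengths: [9.9, 11.7, 1.0, 5.2]
max_reach = 9.9 + 11.7 + 1 + 5.2 = 27.8
L_max = max([9.9, 11.7, 1.0, 5.2]) = 11.7
S (sum of others) = 27.8 - 11.7 = 16.1
min_reach = max(0, 11.7 - 16.1) = max(0, -4.4) = 0

Answer: 0.0000 27.8000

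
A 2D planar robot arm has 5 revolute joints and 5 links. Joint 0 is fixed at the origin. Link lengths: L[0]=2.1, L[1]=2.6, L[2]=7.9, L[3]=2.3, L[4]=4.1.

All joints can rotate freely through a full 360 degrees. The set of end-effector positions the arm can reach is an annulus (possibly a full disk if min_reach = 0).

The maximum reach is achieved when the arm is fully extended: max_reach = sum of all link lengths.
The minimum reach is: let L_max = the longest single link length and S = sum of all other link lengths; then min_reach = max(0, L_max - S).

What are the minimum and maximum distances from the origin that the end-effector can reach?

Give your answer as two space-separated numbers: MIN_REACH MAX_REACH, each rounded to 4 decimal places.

Link lengths: [2.1, 2.6, 7.9, 2.3, 4.1]
max_reach = 2.1 + 2.6 + 7.9 + 2.3 + 4.1 = 19
L_max = max([2.1, 2.6, 7.9, 2.3, 4.1]) = 7.9
S (sum of others) = 19 - 7.9 = 11.1
min_reach = max(0, 7.9 - 11.1) = max(0, -3.2) = 0

Answer: 0.0000 19.0000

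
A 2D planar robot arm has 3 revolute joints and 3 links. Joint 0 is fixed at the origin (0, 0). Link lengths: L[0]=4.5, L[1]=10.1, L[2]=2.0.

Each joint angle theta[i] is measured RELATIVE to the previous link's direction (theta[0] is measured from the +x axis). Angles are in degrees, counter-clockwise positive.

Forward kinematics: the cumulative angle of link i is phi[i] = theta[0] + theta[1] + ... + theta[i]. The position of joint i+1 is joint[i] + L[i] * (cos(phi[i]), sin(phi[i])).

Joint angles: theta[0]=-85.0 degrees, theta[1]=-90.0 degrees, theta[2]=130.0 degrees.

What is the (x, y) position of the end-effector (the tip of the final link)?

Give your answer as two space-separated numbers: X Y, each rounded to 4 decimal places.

Answer: -8.2552 -6.7774

Derivation:
joint[0] = (0.0000, 0.0000)  (base)
link 0: phi[0] = -85 = -85 deg
  cos(-85 deg) = 0.0872, sin(-85 deg) = -0.9962
  joint[1] = (0.0000, 0.0000) + 4.5 * (0.0872, -0.9962) = (0.0000 + 0.3922, 0.0000 + -4.4829) = (0.3922, -4.4829)
link 1: phi[1] = -85 + -90 = -175 deg
  cos(-175 deg) = -0.9962, sin(-175 deg) = -0.0872
  joint[2] = (0.3922, -4.4829) + 10.1 * (-0.9962, -0.0872) = (0.3922 + -10.0616, -4.4829 + -0.8803) = (-9.6694, -5.3631)
link 2: phi[2] = -85 + -90 + 130 = -45 deg
  cos(-45 deg) = 0.7071, sin(-45 deg) = -0.7071
  joint[3] = (-9.6694, -5.3631) + 2 * (0.7071, -0.7071) = (-9.6694 + 1.4142, -5.3631 + -1.4142) = (-8.2552, -6.7774)
End effector: (-8.2552, -6.7774)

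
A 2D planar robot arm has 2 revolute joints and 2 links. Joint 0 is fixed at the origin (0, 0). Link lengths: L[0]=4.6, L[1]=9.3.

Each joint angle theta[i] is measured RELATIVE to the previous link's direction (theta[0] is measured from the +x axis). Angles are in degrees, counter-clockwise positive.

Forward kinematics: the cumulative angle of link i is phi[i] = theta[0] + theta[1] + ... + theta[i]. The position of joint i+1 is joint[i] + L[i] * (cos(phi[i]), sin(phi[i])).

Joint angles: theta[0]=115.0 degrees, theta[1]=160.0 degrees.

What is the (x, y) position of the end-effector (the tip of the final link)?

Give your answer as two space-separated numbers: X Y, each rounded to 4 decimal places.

Answer: -1.1335 -5.0956

Derivation:
joint[0] = (0.0000, 0.0000)  (base)
link 0: phi[0] = 115 = 115 deg
  cos(115 deg) = -0.4226, sin(115 deg) = 0.9063
  joint[1] = (0.0000, 0.0000) + 4.6 * (-0.4226, 0.9063) = (0.0000 + -1.9440, 0.0000 + 4.1690) = (-1.9440, 4.1690)
link 1: phi[1] = 115 + 160 = 275 deg
  cos(275 deg) = 0.0872, sin(275 deg) = -0.9962
  joint[2] = (-1.9440, 4.1690) + 9.3 * (0.0872, -0.9962) = (-1.9440 + 0.8105, 4.1690 + -9.2646) = (-1.1335, -5.0956)
End effector: (-1.1335, -5.0956)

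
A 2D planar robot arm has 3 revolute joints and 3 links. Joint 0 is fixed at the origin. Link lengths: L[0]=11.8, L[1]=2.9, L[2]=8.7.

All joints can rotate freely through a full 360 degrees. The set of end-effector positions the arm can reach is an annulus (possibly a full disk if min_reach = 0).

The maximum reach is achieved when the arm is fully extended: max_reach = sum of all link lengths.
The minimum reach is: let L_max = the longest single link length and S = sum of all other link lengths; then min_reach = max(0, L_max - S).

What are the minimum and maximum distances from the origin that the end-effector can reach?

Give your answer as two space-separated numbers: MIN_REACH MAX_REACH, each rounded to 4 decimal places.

Link lengths: [11.8, 2.9, 8.7]
max_reach = 11.8 + 2.9 + 8.7 = 23.4
L_max = max([11.8, 2.9, 8.7]) = 11.8
S (sum of others) = 23.4 - 11.8 = 11.6
min_reach = max(0, 11.8 - 11.6) = max(0, 0.2) = 0.2

Answer: 0.2000 23.4000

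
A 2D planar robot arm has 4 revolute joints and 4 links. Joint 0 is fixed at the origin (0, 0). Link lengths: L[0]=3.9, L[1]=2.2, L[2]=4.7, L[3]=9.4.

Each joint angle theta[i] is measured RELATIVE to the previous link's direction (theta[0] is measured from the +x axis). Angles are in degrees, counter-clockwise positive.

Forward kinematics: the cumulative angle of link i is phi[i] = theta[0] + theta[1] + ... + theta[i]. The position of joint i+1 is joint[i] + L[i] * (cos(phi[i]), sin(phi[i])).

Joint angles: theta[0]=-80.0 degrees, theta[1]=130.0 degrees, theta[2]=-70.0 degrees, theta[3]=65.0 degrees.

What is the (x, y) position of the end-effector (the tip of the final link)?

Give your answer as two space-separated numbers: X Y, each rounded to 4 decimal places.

Answer: 13.1547 2.8839

Derivation:
joint[0] = (0.0000, 0.0000)  (base)
link 0: phi[0] = -80 = -80 deg
  cos(-80 deg) = 0.1736, sin(-80 deg) = -0.9848
  joint[1] = (0.0000, 0.0000) + 3.9 * (0.1736, -0.9848) = (0.0000 + 0.6772, 0.0000 + -3.8408) = (0.6772, -3.8408)
link 1: phi[1] = -80 + 130 = 50 deg
  cos(50 deg) = 0.6428, sin(50 deg) = 0.7660
  joint[2] = (0.6772, -3.8408) + 2.2 * (0.6428, 0.7660) = (0.6772 + 1.4141, -3.8408 + 1.6853) = (2.0914, -2.1555)
link 2: phi[2] = -80 + 130 + -70 = -20 deg
  cos(-20 deg) = 0.9397, sin(-20 deg) = -0.3420
  joint[3] = (2.0914, -2.1555) + 4.7 * (0.9397, -0.3420) = (2.0914 + 4.4166, -2.1555 + -1.6075) = (6.5079, -3.7629)
link 3: phi[3] = -80 + 130 + -70 + 65 = 45 deg
  cos(45 deg) = 0.7071, sin(45 deg) = 0.7071
  joint[4] = (6.5079, -3.7629) + 9.4 * (0.7071, 0.7071) = (6.5079 + 6.6468, -3.7629 + 6.6468) = (13.1547, 2.8839)
End effector: (13.1547, 2.8839)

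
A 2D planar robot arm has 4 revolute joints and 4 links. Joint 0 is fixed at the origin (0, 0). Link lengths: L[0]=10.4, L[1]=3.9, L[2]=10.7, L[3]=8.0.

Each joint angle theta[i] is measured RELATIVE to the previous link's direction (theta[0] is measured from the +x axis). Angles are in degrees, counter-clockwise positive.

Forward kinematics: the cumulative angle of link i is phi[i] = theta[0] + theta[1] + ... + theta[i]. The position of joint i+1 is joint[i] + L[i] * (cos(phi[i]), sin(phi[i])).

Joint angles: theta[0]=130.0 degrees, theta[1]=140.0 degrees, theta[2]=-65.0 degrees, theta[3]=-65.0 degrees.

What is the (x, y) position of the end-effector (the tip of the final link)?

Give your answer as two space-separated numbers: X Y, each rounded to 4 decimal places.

Answer: -22.5108 4.6871

Derivation:
joint[0] = (0.0000, 0.0000)  (base)
link 0: phi[0] = 130 = 130 deg
  cos(130 deg) = -0.6428, sin(130 deg) = 0.7660
  joint[1] = (0.0000, 0.0000) + 10.4 * (-0.6428, 0.7660) = (0.0000 + -6.6850, 0.0000 + 7.9669) = (-6.6850, 7.9669)
link 1: phi[1] = 130 + 140 = 270 deg
  cos(270 deg) = -0.0000, sin(270 deg) = -1.0000
  joint[2] = (-6.6850, 7.9669) + 3.9 * (-0.0000, -1.0000) = (-6.6850 + -0.0000, 7.9669 + -3.9000) = (-6.6850, 4.0669)
link 2: phi[2] = 130 + 140 + -65 = 205 deg
  cos(205 deg) = -0.9063, sin(205 deg) = -0.4226
  joint[3] = (-6.6850, 4.0669) + 10.7 * (-0.9063, -0.4226) = (-6.6850 + -9.6975, 4.0669 + -4.5220) = (-16.3825, -0.4552)
link 3: phi[3] = 130 + 140 + -65 + -65 = 140 deg
  cos(140 deg) = -0.7660, sin(140 deg) = 0.6428
  joint[4] = (-16.3825, -0.4552) + 8 * (-0.7660, 0.6428) = (-16.3825 + -6.1284, -0.4552 + 5.1423) = (-22.5108, 4.6871)
End effector: (-22.5108, 4.6871)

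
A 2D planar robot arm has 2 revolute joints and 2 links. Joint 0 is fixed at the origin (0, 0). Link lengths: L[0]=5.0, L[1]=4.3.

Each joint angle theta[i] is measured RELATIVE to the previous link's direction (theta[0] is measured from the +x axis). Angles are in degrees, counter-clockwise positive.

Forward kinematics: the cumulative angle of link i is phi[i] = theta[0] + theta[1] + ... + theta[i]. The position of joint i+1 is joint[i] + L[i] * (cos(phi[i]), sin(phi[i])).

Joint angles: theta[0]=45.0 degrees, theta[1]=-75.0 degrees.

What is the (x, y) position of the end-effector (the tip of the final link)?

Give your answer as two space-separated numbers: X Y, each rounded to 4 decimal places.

Answer: 7.2594 1.3855

Derivation:
joint[0] = (0.0000, 0.0000)  (base)
link 0: phi[0] = 45 = 45 deg
  cos(45 deg) = 0.7071, sin(45 deg) = 0.7071
  joint[1] = (0.0000, 0.0000) + 5 * (0.7071, 0.7071) = (0.0000 + 3.5355, 0.0000 + 3.5355) = (3.5355, 3.5355)
link 1: phi[1] = 45 + -75 = -30 deg
  cos(-30 deg) = 0.8660, sin(-30 deg) = -0.5000
  joint[2] = (3.5355, 3.5355) + 4.3 * (0.8660, -0.5000) = (3.5355 + 3.7239, 3.5355 + -2.1500) = (7.2594, 1.3855)
End effector: (7.2594, 1.3855)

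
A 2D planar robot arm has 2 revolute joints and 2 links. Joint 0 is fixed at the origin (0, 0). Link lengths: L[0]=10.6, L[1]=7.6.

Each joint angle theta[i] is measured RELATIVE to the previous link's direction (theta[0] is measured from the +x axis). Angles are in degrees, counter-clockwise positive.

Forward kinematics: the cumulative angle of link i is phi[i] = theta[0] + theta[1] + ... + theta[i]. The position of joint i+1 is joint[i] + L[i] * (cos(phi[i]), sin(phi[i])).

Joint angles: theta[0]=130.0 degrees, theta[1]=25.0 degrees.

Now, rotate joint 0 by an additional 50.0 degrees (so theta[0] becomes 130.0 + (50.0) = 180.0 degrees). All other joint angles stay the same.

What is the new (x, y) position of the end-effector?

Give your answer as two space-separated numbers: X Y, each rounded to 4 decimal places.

joint[0] = (0.0000, 0.0000)  (base)
link 0: phi[0] = 180 = 180 deg
  cos(180 deg) = -1.0000, sin(180 deg) = 0.0000
  joint[1] = (0.0000, 0.0000) + 10.6 * (-1.0000, 0.0000) = (0.0000 + -10.6000, 0.0000 + 0.0000) = (-10.6000, 0.0000)
link 1: phi[1] = 180 + 25 = 205 deg
  cos(205 deg) = -0.9063, sin(205 deg) = -0.4226
  joint[2] = (-10.6000, 0.0000) + 7.6 * (-0.9063, -0.4226) = (-10.6000 + -6.8879, 0.0000 + -3.2119) = (-17.4879, -3.2119)
End effector: (-17.4879, -3.2119)

Answer: -17.4879 -3.2119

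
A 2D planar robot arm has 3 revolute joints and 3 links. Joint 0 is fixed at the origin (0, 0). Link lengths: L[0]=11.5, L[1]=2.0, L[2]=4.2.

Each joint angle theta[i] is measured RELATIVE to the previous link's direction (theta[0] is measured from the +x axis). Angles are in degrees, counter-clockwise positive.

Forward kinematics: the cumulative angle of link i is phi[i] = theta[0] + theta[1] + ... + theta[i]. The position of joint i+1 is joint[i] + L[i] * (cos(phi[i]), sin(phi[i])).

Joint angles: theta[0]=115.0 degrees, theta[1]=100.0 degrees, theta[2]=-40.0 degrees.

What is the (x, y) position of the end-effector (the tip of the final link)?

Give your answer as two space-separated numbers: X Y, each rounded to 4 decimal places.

joint[0] = (0.0000, 0.0000)  (base)
link 0: phi[0] = 115 = 115 deg
  cos(115 deg) = -0.4226, sin(115 deg) = 0.9063
  joint[1] = (0.0000, 0.0000) + 11.5 * (-0.4226, 0.9063) = (0.0000 + -4.8601, 0.0000 + 10.4225) = (-4.8601, 10.4225)
link 1: phi[1] = 115 + 100 = 215 deg
  cos(215 deg) = -0.8192, sin(215 deg) = -0.5736
  joint[2] = (-4.8601, 10.4225) + 2 * (-0.8192, -0.5736) = (-4.8601 + -1.6383, 10.4225 + -1.1472) = (-6.4984, 9.2754)
link 2: phi[2] = 115 + 100 + -40 = 175 deg
  cos(175 deg) = -0.9962, sin(175 deg) = 0.0872
  joint[3] = (-6.4984, 9.2754) + 4.2 * (-0.9962, 0.0872) = (-6.4984 + -4.1840, 9.2754 + 0.3661) = (-10.6824, 9.6414)
End effector: (-10.6824, 9.6414)

Answer: -10.6824 9.6414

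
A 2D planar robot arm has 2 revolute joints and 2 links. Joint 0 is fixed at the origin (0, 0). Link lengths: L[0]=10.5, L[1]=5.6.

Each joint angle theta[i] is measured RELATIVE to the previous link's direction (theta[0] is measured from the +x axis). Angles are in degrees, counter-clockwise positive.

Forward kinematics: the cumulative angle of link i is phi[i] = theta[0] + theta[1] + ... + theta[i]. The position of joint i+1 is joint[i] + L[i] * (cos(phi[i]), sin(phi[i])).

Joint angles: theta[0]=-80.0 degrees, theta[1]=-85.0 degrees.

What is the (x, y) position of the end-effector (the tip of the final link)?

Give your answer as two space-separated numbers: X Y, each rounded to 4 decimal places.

joint[0] = (0.0000, 0.0000)  (base)
link 0: phi[0] = -80 = -80 deg
  cos(-80 deg) = 0.1736, sin(-80 deg) = -0.9848
  joint[1] = (0.0000, 0.0000) + 10.5 * (0.1736, -0.9848) = (0.0000 + 1.8233, 0.0000 + -10.3405) = (1.8233, -10.3405)
link 1: phi[1] = -80 + -85 = -165 deg
  cos(-165 deg) = -0.9659, sin(-165 deg) = -0.2588
  joint[2] = (1.8233, -10.3405) + 5.6 * (-0.9659, -0.2588) = (1.8233 + -5.4092, -10.3405 + -1.4494) = (-3.5859, -11.7899)
End effector: (-3.5859, -11.7899)

Answer: -3.5859 -11.7899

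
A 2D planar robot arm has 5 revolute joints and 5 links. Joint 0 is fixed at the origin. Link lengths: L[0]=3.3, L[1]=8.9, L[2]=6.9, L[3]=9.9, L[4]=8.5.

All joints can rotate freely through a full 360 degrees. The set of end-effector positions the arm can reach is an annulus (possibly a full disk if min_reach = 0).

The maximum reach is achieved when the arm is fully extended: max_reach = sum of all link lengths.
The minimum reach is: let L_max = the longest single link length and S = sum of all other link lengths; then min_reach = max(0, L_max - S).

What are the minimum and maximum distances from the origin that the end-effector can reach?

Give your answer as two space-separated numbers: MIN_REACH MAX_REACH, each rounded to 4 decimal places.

Answer: 0.0000 37.5000

Derivation:
Link lengths: [3.3, 8.9, 6.9, 9.9, 8.5]
max_reach = 3.3 + 8.9 + 6.9 + 9.9 + 8.5 = 37.5
L_max = max([3.3, 8.9, 6.9, 9.9, 8.5]) = 9.9
S (sum of others) = 37.5 - 9.9 = 27.6
min_reach = max(0, 9.9 - 27.6) = max(0, -17.7) = 0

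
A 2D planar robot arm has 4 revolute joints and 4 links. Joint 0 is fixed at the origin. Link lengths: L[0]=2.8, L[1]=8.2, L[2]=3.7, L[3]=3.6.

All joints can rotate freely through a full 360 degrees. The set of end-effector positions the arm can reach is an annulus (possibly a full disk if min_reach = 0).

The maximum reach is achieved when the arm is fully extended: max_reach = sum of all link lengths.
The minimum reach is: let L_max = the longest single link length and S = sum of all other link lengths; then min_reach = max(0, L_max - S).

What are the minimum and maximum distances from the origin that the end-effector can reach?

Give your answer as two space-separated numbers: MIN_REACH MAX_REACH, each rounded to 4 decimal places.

Link lengths: [2.8, 8.2, 3.7, 3.6]
max_reach = 2.8 + 8.2 + 3.7 + 3.6 = 18.3
L_max = max([2.8, 8.2, 3.7, 3.6]) = 8.2
S (sum of others) = 18.3 - 8.2 = 10.1
min_reach = max(0, 8.2 - 10.1) = max(0, -1.9) = 0

Answer: 0.0000 18.3000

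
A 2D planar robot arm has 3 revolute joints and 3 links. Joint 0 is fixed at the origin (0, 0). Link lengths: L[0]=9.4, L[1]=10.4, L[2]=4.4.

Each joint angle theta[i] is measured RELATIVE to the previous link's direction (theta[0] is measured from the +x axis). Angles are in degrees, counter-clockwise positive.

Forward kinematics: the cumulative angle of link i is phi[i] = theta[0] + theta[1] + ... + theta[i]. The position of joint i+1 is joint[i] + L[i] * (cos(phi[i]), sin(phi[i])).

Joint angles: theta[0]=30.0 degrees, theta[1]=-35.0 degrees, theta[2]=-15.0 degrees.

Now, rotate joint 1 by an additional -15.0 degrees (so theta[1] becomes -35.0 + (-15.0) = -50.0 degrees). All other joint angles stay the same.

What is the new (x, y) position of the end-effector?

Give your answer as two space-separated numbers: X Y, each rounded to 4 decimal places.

Answer: 21.5177 -1.3807

Derivation:
joint[0] = (0.0000, 0.0000)  (base)
link 0: phi[0] = 30 = 30 deg
  cos(30 deg) = 0.8660, sin(30 deg) = 0.5000
  joint[1] = (0.0000, 0.0000) + 9.4 * (0.8660, 0.5000) = (0.0000 + 8.1406, 0.0000 + 4.7000) = (8.1406, 4.7000)
link 1: phi[1] = 30 + -50 = -20 deg
  cos(-20 deg) = 0.9397, sin(-20 deg) = -0.3420
  joint[2] = (8.1406, 4.7000) + 10.4 * (0.9397, -0.3420) = (8.1406 + 9.7728, 4.7000 + -3.5570) = (17.9134, 1.1430)
link 2: phi[2] = 30 + -50 + -15 = -35 deg
  cos(-35 deg) = 0.8192, sin(-35 deg) = -0.5736
  joint[3] = (17.9134, 1.1430) + 4.4 * (0.8192, -0.5736) = (17.9134 + 3.6043, 1.1430 + -2.5237) = (21.5177, -1.3807)
End effector: (21.5177, -1.3807)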